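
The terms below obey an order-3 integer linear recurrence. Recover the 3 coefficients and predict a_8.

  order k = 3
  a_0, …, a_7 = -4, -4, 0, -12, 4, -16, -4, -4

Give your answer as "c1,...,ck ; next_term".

-1,1,2 ; -32

  a_3 = -1·0 + 1·-4 + 2·-4 = -12
  a_4 = -1·-12 + 1·0 + 2·-4 = 4
  a_5 = -1·4 + 1·-12 + 2·0 = -16
  a_6 = -1·-16 + 1·4 + 2·-12 = -4
  a_7 = -1·-4 + 1·-16 + 2·4 = -4
  a_8 = -1·-4 + 1·-4 + 2·-16 = -32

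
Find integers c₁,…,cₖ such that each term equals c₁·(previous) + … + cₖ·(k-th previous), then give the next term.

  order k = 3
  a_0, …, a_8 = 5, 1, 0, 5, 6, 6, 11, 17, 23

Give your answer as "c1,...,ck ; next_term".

  a_3 = 1·0 + 0·1 + 1·5 = 5
  a_4 = 1·5 + 0·0 + 1·1 = 6
  a_5 = 1·6 + 0·5 + 1·0 = 6
  a_6 = 1·6 + 0·6 + 1·5 = 11
  a_7 = 1·11 + 0·6 + 1·6 = 17
  a_8 = 1·17 + 0·11 + 1·6 = 23
  a_9 = 1·23 + 0·17 + 1·11 = 34

1,0,1 ; 34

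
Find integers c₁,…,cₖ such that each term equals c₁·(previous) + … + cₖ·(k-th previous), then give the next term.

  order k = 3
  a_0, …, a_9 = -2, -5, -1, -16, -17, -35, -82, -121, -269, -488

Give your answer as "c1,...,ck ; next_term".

  a_3 = 0·-1 + 2·-5 + 3·-2 = -16
  a_4 = 0·-16 + 2·-1 + 3·-5 = -17
  a_5 = 0·-17 + 2·-16 + 3·-1 = -35
  a_6 = 0·-35 + 2·-17 + 3·-16 = -82
  a_7 = 0·-82 + 2·-35 + 3·-17 = -121
  a_8 = 0·-121 + 2·-82 + 3·-35 = -269
  a_9 = 0·-269 + 2·-121 + 3·-82 = -488
  a_10 = 0·-488 + 2·-269 + 3·-121 = -901

0,2,3 ; -901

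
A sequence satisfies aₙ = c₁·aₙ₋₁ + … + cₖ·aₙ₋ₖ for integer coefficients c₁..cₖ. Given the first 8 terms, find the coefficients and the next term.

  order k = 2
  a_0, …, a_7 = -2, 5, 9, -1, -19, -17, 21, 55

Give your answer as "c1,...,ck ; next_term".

  a_2 = 1·5 + -2·-2 = 9
  a_3 = 1·9 + -2·5 = -1
  a_4 = 1·-1 + -2·9 = -19
  a_5 = 1·-19 + -2·-1 = -17
  a_6 = 1·-17 + -2·-19 = 21
  a_7 = 1·21 + -2·-17 = 55
  a_8 = 1·55 + -2·21 = 13

1,-2 ; 13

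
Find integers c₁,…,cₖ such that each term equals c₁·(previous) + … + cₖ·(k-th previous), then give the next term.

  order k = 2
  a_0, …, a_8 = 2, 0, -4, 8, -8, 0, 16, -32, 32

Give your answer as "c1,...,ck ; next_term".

-2,-2 ; 0

  a_2 = -2·0 + -2·2 = -4
  a_3 = -2·-4 + -2·0 = 8
  a_4 = -2·8 + -2·-4 = -8
  a_5 = -2·-8 + -2·8 = 0
  a_6 = -2·0 + -2·-8 = 16
  a_7 = -2·16 + -2·0 = -32
  a_8 = -2·-32 + -2·16 = 32
  a_9 = -2·32 + -2·-32 = 0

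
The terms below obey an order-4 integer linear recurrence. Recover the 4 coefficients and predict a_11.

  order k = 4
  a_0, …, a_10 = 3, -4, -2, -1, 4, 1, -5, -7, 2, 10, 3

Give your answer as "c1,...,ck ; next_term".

1,-1,0,1 ; -14

  a_4 = 1·-1 + -1·-2 + 0·-4 + 1·3 = 4
  a_5 = 1·4 + -1·-1 + 0·-2 + 1·-4 = 1
  a_6 = 1·1 + -1·4 + 0·-1 + 1·-2 = -5
  a_7 = 1·-5 + -1·1 + 0·4 + 1·-1 = -7
  a_8 = 1·-7 + -1·-5 + 0·1 + 1·4 = 2
  a_9 = 1·2 + -1·-7 + 0·-5 + 1·1 = 10
  a_10 = 1·10 + -1·2 + 0·-7 + 1·-5 = 3
  a_11 = 1·3 + -1·10 + 0·2 + 1·-7 = -14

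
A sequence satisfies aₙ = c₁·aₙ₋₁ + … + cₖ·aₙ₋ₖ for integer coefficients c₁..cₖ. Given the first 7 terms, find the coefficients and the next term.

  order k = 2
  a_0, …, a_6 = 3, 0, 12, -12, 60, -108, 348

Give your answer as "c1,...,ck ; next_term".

-1,4 ; -780

  a_2 = -1·0 + 4·3 = 12
  a_3 = -1·12 + 4·0 = -12
  a_4 = -1·-12 + 4·12 = 60
  a_5 = -1·60 + 4·-12 = -108
  a_6 = -1·-108 + 4·60 = 348
  a_7 = -1·348 + 4·-108 = -780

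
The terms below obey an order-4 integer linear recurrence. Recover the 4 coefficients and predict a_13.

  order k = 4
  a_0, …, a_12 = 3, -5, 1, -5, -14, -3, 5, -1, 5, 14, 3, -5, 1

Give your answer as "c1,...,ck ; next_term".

  a_4 = 1·-5 + -1·1 + 1·-5 + -1·3 = -14
  a_5 = 1·-14 + -1·-5 + 1·1 + -1·-5 = -3
  a_6 = 1·-3 + -1·-14 + 1·-5 + -1·1 = 5
  a_7 = 1·5 + -1·-3 + 1·-14 + -1·-5 = -1
  a_8 = 1·-1 + -1·5 + 1·-3 + -1·-14 = 5
  a_9 = 1·5 + -1·-1 + 1·5 + -1·-3 = 14
  a_10 = 1·14 + -1·5 + 1·-1 + -1·5 = 3
  a_11 = 1·3 + -1·14 + 1·5 + -1·-1 = -5
  a_12 = 1·-5 + -1·3 + 1·14 + -1·5 = 1
  a_13 = 1·1 + -1·-5 + 1·3 + -1·14 = -5

1,-1,1,-1 ; -5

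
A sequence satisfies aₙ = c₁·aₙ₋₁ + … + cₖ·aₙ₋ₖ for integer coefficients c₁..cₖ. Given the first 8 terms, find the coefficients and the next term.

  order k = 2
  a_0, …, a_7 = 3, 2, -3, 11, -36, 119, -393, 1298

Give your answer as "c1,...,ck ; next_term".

-3,1 ; -4287

  a_2 = -3·2 + 1·3 = -3
  a_3 = -3·-3 + 1·2 = 11
  a_4 = -3·11 + 1·-3 = -36
  a_5 = -3·-36 + 1·11 = 119
  a_6 = -3·119 + 1·-36 = -393
  a_7 = -3·-393 + 1·119 = 1298
  a_8 = -3·1298 + 1·-393 = -4287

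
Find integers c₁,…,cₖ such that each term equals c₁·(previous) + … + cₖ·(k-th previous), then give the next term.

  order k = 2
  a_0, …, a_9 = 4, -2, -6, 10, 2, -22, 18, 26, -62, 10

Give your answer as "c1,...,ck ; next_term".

  a_2 = -1·-2 + -2·4 = -6
  a_3 = -1·-6 + -2·-2 = 10
  a_4 = -1·10 + -2·-6 = 2
  a_5 = -1·2 + -2·10 = -22
  a_6 = -1·-22 + -2·2 = 18
  a_7 = -1·18 + -2·-22 = 26
  a_8 = -1·26 + -2·18 = -62
  a_9 = -1·-62 + -2·26 = 10
  a_10 = -1·10 + -2·-62 = 114

-1,-2 ; 114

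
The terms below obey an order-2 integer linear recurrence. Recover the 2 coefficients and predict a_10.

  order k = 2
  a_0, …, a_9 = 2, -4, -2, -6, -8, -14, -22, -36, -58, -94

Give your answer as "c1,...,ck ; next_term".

1,1 ; -152

  a_2 = 1·-4 + 1·2 = -2
  a_3 = 1·-2 + 1·-4 = -6
  a_4 = 1·-6 + 1·-2 = -8
  a_5 = 1·-8 + 1·-6 = -14
  a_6 = 1·-14 + 1·-8 = -22
  a_7 = 1·-22 + 1·-14 = -36
  a_8 = 1·-36 + 1·-22 = -58
  a_9 = 1·-58 + 1·-36 = -94
  a_10 = 1·-94 + 1·-58 = -152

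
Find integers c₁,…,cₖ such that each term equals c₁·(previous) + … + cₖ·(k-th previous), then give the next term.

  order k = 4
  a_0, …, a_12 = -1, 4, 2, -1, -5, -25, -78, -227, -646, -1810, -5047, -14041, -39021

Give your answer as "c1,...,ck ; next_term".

3,0,-1,-2 ; -108396

  a_4 = 3·-1 + 0·2 + -1·4 + -2·-1 = -5
  a_5 = 3·-5 + 0·-1 + -1·2 + -2·4 = -25
  a_6 = 3·-25 + 0·-5 + -1·-1 + -2·2 = -78
  a_7 = 3·-78 + 0·-25 + -1·-5 + -2·-1 = -227
  a_8 = 3·-227 + 0·-78 + -1·-25 + -2·-5 = -646
  a_9 = 3·-646 + 0·-227 + -1·-78 + -2·-25 = -1810
  a_10 = 3·-1810 + 0·-646 + -1·-227 + -2·-78 = -5047
  a_11 = 3·-5047 + 0·-1810 + -1·-646 + -2·-227 = -14041
  a_12 = 3·-14041 + 0·-5047 + -1·-1810 + -2·-646 = -39021
  a_13 = 3·-39021 + 0·-14041 + -1·-5047 + -2·-1810 = -108396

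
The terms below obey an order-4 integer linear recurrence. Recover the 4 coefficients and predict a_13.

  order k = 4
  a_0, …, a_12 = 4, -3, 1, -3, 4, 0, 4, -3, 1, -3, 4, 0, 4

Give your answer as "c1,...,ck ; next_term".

  a_4 = 1·-3 + 0·1 + -1·-3 + 1·4 = 4
  a_5 = 1·4 + 0·-3 + -1·1 + 1·-3 = 0
  a_6 = 1·0 + 0·4 + -1·-3 + 1·1 = 4
  a_7 = 1·4 + 0·0 + -1·4 + 1·-3 = -3
  a_8 = 1·-3 + 0·4 + -1·0 + 1·4 = 1
  a_9 = 1·1 + 0·-3 + -1·4 + 1·0 = -3
  a_10 = 1·-3 + 0·1 + -1·-3 + 1·4 = 4
  a_11 = 1·4 + 0·-3 + -1·1 + 1·-3 = 0
  a_12 = 1·0 + 0·4 + -1·-3 + 1·1 = 4
  a_13 = 1·4 + 0·0 + -1·4 + 1·-3 = -3

1,0,-1,1 ; -3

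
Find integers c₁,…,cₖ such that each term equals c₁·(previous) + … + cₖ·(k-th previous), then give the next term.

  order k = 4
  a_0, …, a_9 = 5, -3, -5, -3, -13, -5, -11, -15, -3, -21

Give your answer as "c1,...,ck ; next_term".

  a_4 = 0·-3 + 1·-5 + 1·-3 + -1·5 = -13
  a_5 = 0·-13 + 1·-3 + 1·-5 + -1·-3 = -5
  a_6 = 0·-5 + 1·-13 + 1·-3 + -1·-5 = -11
  a_7 = 0·-11 + 1·-5 + 1·-13 + -1·-3 = -15
  a_8 = 0·-15 + 1·-11 + 1·-5 + -1·-13 = -3
  a_9 = 0·-3 + 1·-15 + 1·-11 + -1·-5 = -21
  a_10 = 0·-21 + 1·-3 + 1·-15 + -1·-11 = -7

0,1,1,-1 ; -7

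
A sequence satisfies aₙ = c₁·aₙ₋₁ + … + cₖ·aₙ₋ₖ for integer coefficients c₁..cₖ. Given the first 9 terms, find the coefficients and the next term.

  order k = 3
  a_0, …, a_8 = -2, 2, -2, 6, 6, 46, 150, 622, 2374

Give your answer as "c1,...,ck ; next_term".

3,4,-2 ; 9310

  a_3 = 3·-2 + 4·2 + -2·-2 = 6
  a_4 = 3·6 + 4·-2 + -2·2 = 6
  a_5 = 3·6 + 4·6 + -2·-2 = 46
  a_6 = 3·46 + 4·6 + -2·6 = 150
  a_7 = 3·150 + 4·46 + -2·6 = 622
  a_8 = 3·622 + 4·150 + -2·46 = 2374
  a_9 = 3·2374 + 4·622 + -2·150 = 9310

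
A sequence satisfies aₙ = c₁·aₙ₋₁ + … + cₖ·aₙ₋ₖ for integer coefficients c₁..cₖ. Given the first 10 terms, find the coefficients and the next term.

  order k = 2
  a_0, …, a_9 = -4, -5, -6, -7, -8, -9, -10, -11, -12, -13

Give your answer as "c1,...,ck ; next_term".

  a_2 = 2·-5 + -1·-4 = -6
  a_3 = 2·-6 + -1·-5 = -7
  a_4 = 2·-7 + -1·-6 = -8
  a_5 = 2·-8 + -1·-7 = -9
  a_6 = 2·-9 + -1·-8 = -10
  a_7 = 2·-10 + -1·-9 = -11
  a_8 = 2·-11 + -1·-10 = -12
  a_9 = 2·-12 + -1·-11 = -13
  a_10 = 2·-13 + -1·-12 = -14

2,-1 ; -14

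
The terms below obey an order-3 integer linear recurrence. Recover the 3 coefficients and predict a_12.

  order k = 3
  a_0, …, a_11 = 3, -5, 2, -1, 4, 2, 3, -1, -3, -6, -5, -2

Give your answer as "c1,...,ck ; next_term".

  a_3 = 1·2 + 0·-5 + -1·3 = -1
  a_4 = 1·-1 + 0·2 + -1·-5 = 4
  a_5 = 1·4 + 0·-1 + -1·2 = 2
  a_6 = 1·2 + 0·4 + -1·-1 = 3
  a_7 = 1·3 + 0·2 + -1·4 = -1
  a_8 = 1·-1 + 0·3 + -1·2 = -3
  a_9 = 1·-3 + 0·-1 + -1·3 = -6
  a_10 = 1·-6 + 0·-3 + -1·-1 = -5
  a_11 = 1·-5 + 0·-6 + -1·-3 = -2
  a_12 = 1·-2 + 0·-5 + -1·-6 = 4

1,0,-1 ; 4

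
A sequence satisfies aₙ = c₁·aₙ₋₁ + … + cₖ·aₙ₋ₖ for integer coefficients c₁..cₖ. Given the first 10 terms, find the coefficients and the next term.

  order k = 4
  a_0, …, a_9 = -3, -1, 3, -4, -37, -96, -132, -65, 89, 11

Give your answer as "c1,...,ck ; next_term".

3,-4,1,4 ; -916

  a_4 = 3·-4 + -4·3 + 1·-1 + 4·-3 = -37
  a_5 = 3·-37 + -4·-4 + 1·3 + 4·-1 = -96
  a_6 = 3·-96 + -4·-37 + 1·-4 + 4·3 = -132
  a_7 = 3·-132 + -4·-96 + 1·-37 + 4·-4 = -65
  a_8 = 3·-65 + -4·-132 + 1·-96 + 4·-37 = 89
  a_9 = 3·89 + -4·-65 + 1·-132 + 4·-96 = 11
  a_10 = 3·11 + -4·89 + 1·-65 + 4·-132 = -916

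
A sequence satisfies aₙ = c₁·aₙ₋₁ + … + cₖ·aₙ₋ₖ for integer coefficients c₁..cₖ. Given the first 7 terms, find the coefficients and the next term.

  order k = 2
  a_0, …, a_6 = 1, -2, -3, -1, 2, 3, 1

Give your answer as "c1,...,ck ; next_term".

1,-1 ; -2

  a_2 = 1·-2 + -1·1 = -3
  a_3 = 1·-3 + -1·-2 = -1
  a_4 = 1·-1 + -1·-3 = 2
  a_5 = 1·2 + -1·-1 = 3
  a_6 = 1·3 + -1·2 = 1
  a_7 = 1·1 + -1·3 = -2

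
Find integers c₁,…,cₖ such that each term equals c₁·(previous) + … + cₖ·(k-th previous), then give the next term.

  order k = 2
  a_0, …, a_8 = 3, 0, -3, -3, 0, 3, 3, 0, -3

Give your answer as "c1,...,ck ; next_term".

  a_2 = 1·0 + -1·3 = -3
  a_3 = 1·-3 + -1·0 = -3
  a_4 = 1·-3 + -1·-3 = 0
  a_5 = 1·0 + -1·-3 = 3
  a_6 = 1·3 + -1·0 = 3
  a_7 = 1·3 + -1·3 = 0
  a_8 = 1·0 + -1·3 = -3
  a_9 = 1·-3 + -1·0 = -3

1,-1 ; -3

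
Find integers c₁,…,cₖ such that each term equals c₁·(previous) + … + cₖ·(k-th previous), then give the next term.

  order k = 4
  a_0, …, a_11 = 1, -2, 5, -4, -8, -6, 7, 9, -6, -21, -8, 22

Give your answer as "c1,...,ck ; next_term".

1,-1,0,1 ; 24

  a_4 = 1·-4 + -1·5 + 0·-2 + 1·1 = -8
  a_5 = 1·-8 + -1·-4 + 0·5 + 1·-2 = -6
  a_6 = 1·-6 + -1·-8 + 0·-4 + 1·5 = 7
  a_7 = 1·7 + -1·-6 + 0·-8 + 1·-4 = 9
  a_8 = 1·9 + -1·7 + 0·-6 + 1·-8 = -6
  a_9 = 1·-6 + -1·9 + 0·7 + 1·-6 = -21
  a_10 = 1·-21 + -1·-6 + 0·9 + 1·7 = -8
  a_11 = 1·-8 + -1·-21 + 0·-6 + 1·9 = 22
  a_12 = 1·22 + -1·-8 + 0·-21 + 1·-6 = 24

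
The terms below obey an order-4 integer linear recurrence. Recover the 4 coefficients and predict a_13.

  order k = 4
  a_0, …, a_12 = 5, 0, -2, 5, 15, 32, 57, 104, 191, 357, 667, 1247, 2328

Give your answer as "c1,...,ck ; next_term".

2,0,-1,1 ; 4346

  a_4 = 2·5 + 0·-2 + -1·0 + 1·5 = 15
  a_5 = 2·15 + 0·5 + -1·-2 + 1·0 = 32
  a_6 = 2·32 + 0·15 + -1·5 + 1·-2 = 57
  a_7 = 2·57 + 0·32 + -1·15 + 1·5 = 104
  a_8 = 2·104 + 0·57 + -1·32 + 1·15 = 191
  a_9 = 2·191 + 0·104 + -1·57 + 1·32 = 357
  a_10 = 2·357 + 0·191 + -1·104 + 1·57 = 667
  a_11 = 2·667 + 0·357 + -1·191 + 1·104 = 1247
  a_12 = 2·1247 + 0·667 + -1·357 + 1·191 = 2328
  a_13 = 2·2328 + 0·1247 + -1·667 + 1·357 = 4346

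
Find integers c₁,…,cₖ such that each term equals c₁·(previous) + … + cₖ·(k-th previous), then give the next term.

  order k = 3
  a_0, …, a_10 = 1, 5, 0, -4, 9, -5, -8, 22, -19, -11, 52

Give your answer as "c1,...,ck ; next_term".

  a_3 = -1·0 + -1·5 + 1·1 = -4
  a_4 = -1·-4 + -1·0 + 1·5 = 9
  a_5 = -1·9 + -1·-4 + 1·0 = -5
  a_6 = -1·-5 + -1·9 + 1·-4 = -8
  a_7 = -1·-8 + -1·-5 + 1·9 = 22
  a_8 = -1·22 + -1·-8 + 1·-5 = -19
  a_9 = -1·-19 + -1·22 + 1·-8 = -11
  a_10 = -1·-11 + -1·-19 + 1·22 = 52
  a_11 = -1·52 + -1·-11 + 1·-19 = -60

-1,-1,1 ; -60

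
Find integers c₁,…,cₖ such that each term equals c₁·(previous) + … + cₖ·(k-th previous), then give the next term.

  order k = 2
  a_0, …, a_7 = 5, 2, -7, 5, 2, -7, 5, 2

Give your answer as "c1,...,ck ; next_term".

  a_2 = -1·2 + -1·5 = -7
  a_3 = -1·-7 + -1·2 = 5
  a_4 = -1·5 + -1·-7 = 2
  a_5 = -1·2 + -1·5 = -7
  a_6 = -1·-7 + -1·2 = 5
  a_7 = -1·5 + -1·-7 = 2
  a_8 = -1·2 + -1·5 = -7

-1,-1 ; -7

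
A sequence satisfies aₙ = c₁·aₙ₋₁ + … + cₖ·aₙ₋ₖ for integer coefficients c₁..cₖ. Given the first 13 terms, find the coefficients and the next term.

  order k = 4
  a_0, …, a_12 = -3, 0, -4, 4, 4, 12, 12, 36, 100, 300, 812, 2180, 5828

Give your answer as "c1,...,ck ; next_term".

3,-1,-1,4 ; 15692

  a_4 = 3·4 + -1·-4 + -1·0 + 4·-3 = 4
  a_5 = 3·4 + -1·4 + -1·-4 + 4·0 = 12
  a_6 = 3·12 + -1·4 + -1·4 + 4·-4 = 12
  a_7 = 3·12 + -1·12 + -1·4 + 4·4 = 36
  a_8 = 3·36 + -1·12 + -1·12 + 4·4 = 100
  a_9 = 3·100 + -1·36 + -1·12 + 4·12 = 300
  a_10 = 3·300 + -1·100 + -1·36 + 4·12 = 812
  a_11 = 3·812 + -1·300 + -1·100 + 4·36 = 2180
  a_12 = 3·2180 + -1·812 + -1·300 + 4·100 = 5828
  a_13 = 3·5828 + -1·2180 + -1·812 + 4·300 = 15692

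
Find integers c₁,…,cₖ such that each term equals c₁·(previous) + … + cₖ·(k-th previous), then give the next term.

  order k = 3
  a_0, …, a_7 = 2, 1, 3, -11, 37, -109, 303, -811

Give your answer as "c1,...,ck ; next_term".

  a_3 = -4·3 + -3·1 + 2·2 = -11
  a_4 = -4·-11 + -3·3 + 2·1 = 37
  a_5 = -4·37 + -3·-11 + 2·3 = -109
  a_6 = -4·-109 + -3·37 + 2·-11 = 303
  a_7 = -4·303 + -3·-109 + 2·37 = -811
  a_8 = -4·-811 + -3·303 + 2·-109 = 2117

-4,-3,2 ; 2117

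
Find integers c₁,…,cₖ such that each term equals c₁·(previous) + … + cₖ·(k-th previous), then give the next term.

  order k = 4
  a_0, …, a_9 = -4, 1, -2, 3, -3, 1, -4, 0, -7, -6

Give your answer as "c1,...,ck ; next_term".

  a_4 = 1·3 + 1·-2 + 0·1 + 1·-4 = -3
  a_5 = 1·-3 + 1·3 + 0·-2 + 1·1 = 1
  a_6 = 1·1 + 1·-3 + 0·3 + 1·-2 = -4
  a_7 = 1·-4 + 1·1 + 0·-3 + 1·3 = 0
  a_8 = 1·0 + 1·-4 + 0·1 + 1·-3 = -7
  a_9 = 1·-7 + 1·0 + 0·-4 + 1·1 = -6
  a_10 = 1·-6 + 1·-7 + 0·0 + 1·-4 = -17

1,1,0,1 ; -17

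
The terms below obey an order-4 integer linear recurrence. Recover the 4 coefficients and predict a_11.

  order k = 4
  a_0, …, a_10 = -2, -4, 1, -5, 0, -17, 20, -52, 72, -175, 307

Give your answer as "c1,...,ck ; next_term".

  a_4 = -1·-5 + 1·1 + 0·-4 + 3·-2 = 0
  a_5 = -1·0 + 1·-5 + 0·1 + 3·-4 = -17
  a_6 = -1·-17 + 1·0 + 0·-5 + 3·1 = 20
  a_7 = -1·20 + 1·-17 + 0·0 + 3·-5 = -52
  a_8 = -1·-52 + 1·20 + 0·-17 + 3·0 = 72
  a_9 = -1·72 + 1·-52 + 0·20 + 3·-17 = -175
  a_10 = -1·-175 + 1·72 + 0·-52 + 3·20 = 307
  a_11 = -1·307 + 1·-175 + 0·72 + 3·-52 = -638

-1,1,0,3 ; -638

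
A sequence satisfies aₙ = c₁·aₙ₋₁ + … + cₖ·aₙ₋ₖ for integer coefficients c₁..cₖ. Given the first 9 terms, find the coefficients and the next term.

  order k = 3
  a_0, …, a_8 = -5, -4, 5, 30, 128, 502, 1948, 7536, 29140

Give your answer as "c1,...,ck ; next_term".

4,0,-2 ; 112664

  a_3 = 4·5 + 0·-4 + -2·-5 = 30
  a_4 = 4·30 + 0·5 + -2·-4 = 128
  a_5 = 4·128 + 0·30 + -2·5 = 502
  a_6 = 4·502 + 0·128 + -2·30 = 1948
  a_7 = 4·1948 + 0·502 + -2·128 = 7536
  a_8 = 4·7536 + 0·1948 + -2·502 = 29140
  a_9 = 4·29140 + 0·7536 + -2·1948 = 112664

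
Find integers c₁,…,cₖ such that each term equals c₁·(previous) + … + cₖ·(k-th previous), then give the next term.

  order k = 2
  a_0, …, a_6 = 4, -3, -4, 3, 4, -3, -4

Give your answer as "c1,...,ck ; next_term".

0,-1 ; 3

  a_2 = 0·-3 + -1·4 = -4
  a_3 = 0·-4 + -1·-3 = 3
  a_4 = 0·3 + -1·-4 = 4
  a_5 = 0·4 + -1·3 = -3
  a_6 = 0·-3 + -1·4 = -4
  a_7 = 0·-4 + -1·-3 = 3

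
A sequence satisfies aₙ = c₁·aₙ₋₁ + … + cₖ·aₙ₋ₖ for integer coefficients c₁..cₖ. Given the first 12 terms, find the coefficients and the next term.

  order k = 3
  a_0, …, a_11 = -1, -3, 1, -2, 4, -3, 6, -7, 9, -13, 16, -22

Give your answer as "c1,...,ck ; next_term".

  a_3 = 0·1 + 1·-3 + -1·-1 = -2
  a_4 = 0·-2 + 1·1 + -1·-3 = 4
  a_5 = 0·4 + 1·-2 + -1·1 = -3
  a_6 = 0·-3 + 1·4 + -1·-2 = 6
  a_7 = 0·6 + 1·-3 + -1·4 = -7
  a_8 = 0·-7 + 1·6 + -1·-3 = 9
  a_9 = 0·9 + 1·-7 + -1·6 = -13
  a_10 = 0·-13 + 1·9 + -1·-7 = 16
  a_11 = 0·16 + 1·-13 + -1·9 = -22
  a_12 = 0·-22 + 1·16 + -1·-13 = 29

0,1,-1 ; 29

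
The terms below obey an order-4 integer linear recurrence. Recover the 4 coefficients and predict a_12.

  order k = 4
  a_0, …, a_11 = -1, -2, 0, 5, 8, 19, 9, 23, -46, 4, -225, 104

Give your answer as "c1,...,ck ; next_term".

0,3,-3,-2 ; -595

  a_4 = 0·5 + 3·0 + -3·-2 + -2·-1 = 8
  a_5 = 0·8 + 3·5 + -3·0 + -2·-2 = 19
  a_6 = 0·19 + 3·8 + -3·5 + -2·0 = 9
  a_7 = 0·9 + 3·19 + -3·8 + -2·5 = 23
  a_8 = 0·23 + 3·9 + -3·19 + -2·8 = -46
  a_9 = 0·-46 + 3·23 + -3·9 + -2·19 = 4
  a_10 = 0·4 + 3·-46 + -3·23 + -2·9 = -225
  a_11 = 0·-225 + 3·4 + -3·-46 + -2·23 = 104
  a_12 = 0·104 + 3·-225 + -3·4 + -2·-46 = -595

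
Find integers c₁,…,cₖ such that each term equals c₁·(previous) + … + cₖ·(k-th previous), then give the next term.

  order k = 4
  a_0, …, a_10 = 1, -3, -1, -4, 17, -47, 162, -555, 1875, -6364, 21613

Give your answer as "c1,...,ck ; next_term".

  a_4 = -4·-4 + -2·-1 + -1·-3 + -4·1 = 17
  a_5 = -4·17 + -2·-4 + -1·-1 + -4·-3 = -47
  a_6 = -4·-47 + -2·17 + -1·-4 + -4·-1 = 162
  a_7 = -4·162 + -2·-47 + -1·17 + -4·-4 = -555
  a_8 = -4·-555 + -2·162 + -1·-47 + -4·17 = 1875
  a_9 = -4·1875 + -2·-555 + -1·162 + -4·-47 = -6364
  a_10 = -4·-6364 + -2·1875 + -1·-555 + -4·162 = 21613
  a_11 = -4·21613 + -2·-6364 + -1·1875 + -4·-555 = -73379

-4,-2,-1,-4 ; -73379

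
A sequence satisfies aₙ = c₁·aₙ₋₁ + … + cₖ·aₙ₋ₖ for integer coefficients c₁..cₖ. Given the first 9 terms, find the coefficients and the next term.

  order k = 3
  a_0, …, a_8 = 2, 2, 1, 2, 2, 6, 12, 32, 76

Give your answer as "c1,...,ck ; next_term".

2,2,-2 ; 192

  a_3 = 2·1 + 2·2 + -2·2 = 2
  a_4 = 2·2 + 2·1 + -2·2 = 2
  a_5 = 2·2 + 2·2 + -2·1 = 6
  a_6 = 2·6 + 2·2 + -2·2 = 12
  a_7 = 2·12 + 2·6 + -2·2 = 32
  a_8 = 2·32 + 2·12 + -2·6 = 76
  a_9 = 2·76 + 2·32 + -2·12 = 192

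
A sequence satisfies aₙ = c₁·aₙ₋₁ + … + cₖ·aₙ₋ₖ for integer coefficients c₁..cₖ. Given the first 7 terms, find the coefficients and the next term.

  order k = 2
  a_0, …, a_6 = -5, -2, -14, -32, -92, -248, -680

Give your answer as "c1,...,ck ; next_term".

  a_2 = 2·-2 + 2·-5 = -14
  a_3 = 2·-14 + 2·-2 = -32
  a_4 = 2·-32 + 2·-14 = -92
  a_5 = 2·-92 + 2·-32 = -248
  a_6 = 2·-248 + 2·-92 = -680
  a_7 = 2·-680 + 2·-248 = -1856

2,2 ; -1856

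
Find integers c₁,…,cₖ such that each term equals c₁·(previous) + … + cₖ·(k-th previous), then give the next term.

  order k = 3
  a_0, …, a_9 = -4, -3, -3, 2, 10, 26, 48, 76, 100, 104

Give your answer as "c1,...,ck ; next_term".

  a_3 = 2·-3 + 0·-3 + -2·-4 = 2
  a_4 = 2·2 + 0·-3 + -2·-3 = 10
  a_5 = 2·10 + 0·2 + -2·-3 = 26
  a_6 = 2·26 + 0·10 + -2·2 = 48
  a_7 = 2·48 + 0·26 + -2·10 = 76
  a_8 = 2·76 + 0·48 + -2·26 = 100
  a_9 = 2·100 + 0·76 + -2·48 = 104
  a_10 = 2·104 + 0·100 + -2·76 = 56

2,0,-2 ; 56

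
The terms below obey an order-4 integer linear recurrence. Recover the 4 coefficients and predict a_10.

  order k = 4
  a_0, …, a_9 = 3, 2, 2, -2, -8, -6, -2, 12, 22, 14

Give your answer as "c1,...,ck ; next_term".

0,0,-1,-2 ; -8

  a_4 = 0·-2 + 0·2 + -1·2 + -2·3 = -8
  a_5 = 0·-8 + 0·-2 + -1·2 + -2·2 = -6
  a_6 = 0·-6 + 0·-8 + -1·-2 + -2·2 = -2
  a_7 = 0·-2 + 0·-6 + -1·-8 + -2·-2 = 12
  a_8 = 0·12 + 0·-2 + -1·-6 + -2·-8 = 22
  a_9 = 0·22 + 0·12 + -1·-2 + -2·-6 = 14
  a_10 = 0·14 + 0·22 + -1·12 + -2·-2 = -8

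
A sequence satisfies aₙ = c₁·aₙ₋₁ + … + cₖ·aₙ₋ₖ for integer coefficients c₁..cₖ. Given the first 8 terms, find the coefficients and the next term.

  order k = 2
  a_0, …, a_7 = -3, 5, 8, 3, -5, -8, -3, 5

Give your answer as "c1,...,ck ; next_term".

1,-1 ; 8

  a_2 = 1·5 + -1·-3 = 8
  a_3 = 1·8 + -1·5 = 3
  a_4 = 1·3 + -1·8 = -5
  a_5 = 1·-5 + -1·3 = -8
  a_6 = 1·-8 + -1·-5 = -3
  a_7 = 1·-3 + -1·-8 = 5
  a_8 = 1·5 + -1·-3 = 8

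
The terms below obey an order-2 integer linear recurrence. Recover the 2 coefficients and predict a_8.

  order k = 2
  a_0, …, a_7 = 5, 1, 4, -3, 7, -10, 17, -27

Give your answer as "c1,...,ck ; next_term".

  a_2 = -1·1 + 1·5 = 4
  a_3 = -1·4 + 1·1 = -3
  a_4 = -1·-3 + 1·4 = 7
  a_5 = -1·7 + 1·-3 = -10
  a_6 = -1·-10 + 1·7 = 17
  a_7 = -1·17 + 1·-10 = -27
  a_8 = -1·-27 + 1·17 = 44

-1,1 ; 44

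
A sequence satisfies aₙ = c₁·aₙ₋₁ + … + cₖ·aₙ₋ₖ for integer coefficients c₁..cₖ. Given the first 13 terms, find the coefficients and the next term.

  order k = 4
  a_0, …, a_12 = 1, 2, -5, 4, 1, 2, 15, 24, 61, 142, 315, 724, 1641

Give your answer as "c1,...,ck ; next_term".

  a_4 = 2·4 + 1·-5 + 0·2 + -2·1 = 1
  a_5 = 2·1 + 1·4 + 0·-5 + -2·2 = 2
  a_6 = 2·2 + 1·1 + 0·4 + -2·-5 = 15
  a_7 = 2·15 + 1·2 + 0·1 + -2·4 = 24
  a_8 = 2·24 + 1·15 + 0·2 + -2·1 = 61
  a_9 = 2·61 + 1·24 + 0·15 + -2·2 = 142
  a_10 = 2·142 + 1·61 + 0·24 + -2·15 = 315
  a_11 = 2·315 + 1·142 + 0·61 + -2·24 = 724
  a_12 = 2·724 + 1·315 + 0·142 + -2·61 = 1641
  a_13 = 2·1641 + 1·724 + 0·315 + -2·142 = 3722

2,1,0,-2 ; 3722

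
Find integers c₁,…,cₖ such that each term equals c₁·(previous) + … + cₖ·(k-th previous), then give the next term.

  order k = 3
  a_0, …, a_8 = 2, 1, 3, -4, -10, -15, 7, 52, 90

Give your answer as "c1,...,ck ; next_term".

  a_3 = 1·3 + -1·1 + -3·2 = -4
  a_4 = 1·-4 + -1·3 + -3·1 = -10
  a_5 = 1·-10 + -1·-4 + -3·3 = -15
  a_6 = 1·-15 + -1·-10 + -3·-4 = 7
  a_7 = 1·7 + -1·-15 + -3·-10 = 52
  a_8 = 1·52 + -1·7 + -3·-15 = 90
  a_9 = 1·90 + -1·52 + -3·7 = 17

1,-1,-3 ; 17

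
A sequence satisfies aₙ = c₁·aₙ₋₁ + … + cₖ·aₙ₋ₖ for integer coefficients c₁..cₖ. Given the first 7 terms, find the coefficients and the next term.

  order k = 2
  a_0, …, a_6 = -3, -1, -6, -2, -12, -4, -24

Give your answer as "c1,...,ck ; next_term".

0,2 ; -8

  a_2 = 0·-1 + 2·-3 = -6
  a_3 = 0·-6 + 2·-1 = -2
  a_4 = 0·-2 + 2·-6 = -12
  a_5 = 0·-12 + 2·-2 = -4
  a_6 = 0·-4 + 2·-12 = -24
  a_7 = 0·-24 + 2·-4 = -8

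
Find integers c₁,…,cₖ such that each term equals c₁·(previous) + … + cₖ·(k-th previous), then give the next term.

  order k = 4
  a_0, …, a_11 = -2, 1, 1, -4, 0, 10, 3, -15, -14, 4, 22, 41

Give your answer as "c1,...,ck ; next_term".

1,-3,1,-3 ; 21

  a_4 = 1·-4 + -3·1 + 1·1 + -3·-2 = 0
  a_5 = 1·0 + -3·-4 + 1·1 + -3·1 = 10
  a_6 = 1·10 + -3·0 + 1·-4 + -3·1 = 3
  a_7 = 1·3 + -3·10 + 1·0 + -3·-4 = -15
  a_8 = 1·-15 + -3·3 + 1·10 + -3·0 = -14
  a_9 = 1·-14 + -3·-15 + 1·3 + -3·10 = 4
  a_10 = 1·4 + -3·-14 + 1·-15 + -3·3 = 22
  a_11 = 1·22 + -3·4 + 1·-14 + -3·-15 = 41
  a_12 = 1·41 + -3·22 + 1·4 + -3·-14 = 21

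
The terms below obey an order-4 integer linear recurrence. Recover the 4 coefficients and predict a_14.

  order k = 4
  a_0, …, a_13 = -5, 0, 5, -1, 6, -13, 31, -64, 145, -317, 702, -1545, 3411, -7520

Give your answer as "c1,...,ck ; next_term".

-1,2,-1,1 ; 16589

  a_4 = -1·-1 + 2·5 + -1·0 + 1·-5 = 6
  a_5 = -1·6 + 2·-1 + -1·5 + 1·0 = -13
  a_6 = -1·-13 + 2·6 + -1·-1 + 1·5 = 31
  a_7 = -1·31 + 2·-13 + -1·6 + 1·-1 = -64
  a_8 = -1·-64 + 2·31 + -1·-13 + 1·6 = 145
  a_9 = -1·145 + 2·-64 + -1·31 + 1·-13 = -317
  a_10 = -1·-317 + 2·145 + -1·-64 + 1·31 = 702
  a_11 = -1·702 + 2·-317 + -1·145 + 1·-64 = -1545
  a_12 = -1·-1545 + 2·702 + -1·-317 + 1·145 = 3411
  a_13 = -1·3411 + 2·-1545 + -1·702 + 1·-317 = -7520
  a_14 = -1·-7520 + 2·3411 + -1·-1545 + 1·702 = 16589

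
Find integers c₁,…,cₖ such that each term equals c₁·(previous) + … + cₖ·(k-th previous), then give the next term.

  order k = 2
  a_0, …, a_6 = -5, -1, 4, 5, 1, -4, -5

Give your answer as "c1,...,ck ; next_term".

  a_2 = 1·-1 + -1·-5 = 4
  a_3 = 1·4 + -1·-1 = 5
  a_4 = 1·5 + -1·4 = 1
  a_5 = 1·1 + -1·5 = -4
  a_6 = 1·-4 + -1·1 = -5
  a_7 = 1·-5 + -1·-4 = -1

1,-1 ; -1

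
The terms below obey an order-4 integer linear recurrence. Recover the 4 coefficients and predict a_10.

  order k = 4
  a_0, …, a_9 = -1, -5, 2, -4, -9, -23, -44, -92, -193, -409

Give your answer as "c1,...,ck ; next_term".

2,0,0,1 ; -862

  a_4 = 2·-4 + 0·2 + 0·-5 + 1·-1 = -9
  a_5 = 2·-9 + 0·-4 + 0·2 + 1·-5 = -23
  a_6 = 2·-23 + 0·-9 + 0·-4 + 1·2 = -44
  a_7 = 2·-44 + 0·-23 + 0·-9 + 1·-4 = -92
  a_8 = 2·-92 + 0·-44 + 0·-23 + 1·-9 = -193
  a_9 = 2·-193 + 0·-92 + 0·-44 + 1·-23 = -409
  a_10 = 2·-409 + 0·-193 + 0·-92 + 1·-44 = -862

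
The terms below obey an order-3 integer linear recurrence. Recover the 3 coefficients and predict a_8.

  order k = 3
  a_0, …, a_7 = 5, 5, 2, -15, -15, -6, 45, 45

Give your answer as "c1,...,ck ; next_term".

  a_3 = 0·2 + 0·5 + -3·5 = -15
  a_4 = 0·-15 + 0·2 + -3·5 = -15
  a_5 = 0·-15 + 0·-15 + -3·2 = -6
  a_6 = 0·-6 + 0·-15 + -3·-15 = 45
  a_7 = 0·45 + 0·-6 + -3·-15 = 45
  a_8 = 0·45 + 0·45 + -3·-6 = 18

0,0,-3 ; 18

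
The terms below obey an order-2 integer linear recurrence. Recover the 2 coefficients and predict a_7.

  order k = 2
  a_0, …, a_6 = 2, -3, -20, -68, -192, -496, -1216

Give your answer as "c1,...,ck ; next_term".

  a_2 = 4·-3 + -4·2 = -20
  a_3 = 4·-20 + -4·-3 = -68
  a_4 = 4·-68 + -4·-20 = -192
  a_5 = 4·-192 + -4·-68 = -496
  a_6 = 4·-496 + -4·-192 = -1216
  a_7 = 4·-1216 + -4·-496 = -2880

4,-4 ; -2880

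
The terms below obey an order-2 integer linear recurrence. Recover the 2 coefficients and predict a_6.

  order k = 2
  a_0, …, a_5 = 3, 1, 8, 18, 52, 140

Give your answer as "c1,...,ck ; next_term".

2,2 ; 384

  a_2 = 2·1 + 2·3 = 8
  a_3 = 2·8 + 2·1 = 18
  a_4 = 2·18 + 2·8 = 52
  a_5 = 2·52 + 2·18 = 140
  a_6 = 2·140 + 2·52 = 384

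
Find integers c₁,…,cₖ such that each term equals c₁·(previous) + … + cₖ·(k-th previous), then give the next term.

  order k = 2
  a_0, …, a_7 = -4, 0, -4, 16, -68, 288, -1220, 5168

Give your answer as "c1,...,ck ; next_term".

-4,1 ; -21892

  a_2 = -4·0 + 1·-4 = -4
  a_3 = -4·-4 + 1·0 = 16
  a_4 = -4·16 + 1·-4 = -68
  a_5 = -4·-68 + 1·16 = 288
  a_6 = -4·288 + 1·-68 = -1220
  a_7 = -4·-1220 + 1·288 = 5168
  a_8 = -4·5168 + 1·-1220 = -21892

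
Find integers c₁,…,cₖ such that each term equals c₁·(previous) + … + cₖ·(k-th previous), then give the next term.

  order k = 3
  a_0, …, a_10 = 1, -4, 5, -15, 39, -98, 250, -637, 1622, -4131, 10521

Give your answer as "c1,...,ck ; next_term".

  a_3 = -2·5 + 1·-4 + -1·1 = -15
  a_4 = -2·-15 + 1·5 + -1·-4 = 39
  a_5 = -2·39 + 1·-15 + -1·5 = -98
  a_6 = -2·-98 + 1·39 + -1·-15 = 250
  a_7 = -2·250 + 1·-98 + -1·39 = -637
  a_8 = -2·-637 + 1·250 + -1·-98 = 1622
  a_9 = -2·1622 + 1·-637 + -1·250 = -4131
  a_10 = -2·-4131 + 1·1622 + -1·-637 = 10521
  a_11 = -2·10521 + 1·-4131 + -1·1622 = -26795

-2,1,-1 ; -26795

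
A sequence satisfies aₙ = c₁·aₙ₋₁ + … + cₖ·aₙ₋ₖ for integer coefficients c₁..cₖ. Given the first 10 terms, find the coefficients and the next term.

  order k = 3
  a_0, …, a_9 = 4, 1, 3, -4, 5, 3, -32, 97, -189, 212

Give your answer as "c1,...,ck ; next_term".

-3,-3,2 ; 125

  a_3 = -3·3 + -3·1 + 2·4 = -4
  a_4 = -3·-4 + -3·3 + 2·1 = 5
  a_5 = -3·5 + -3·-4 + 2·3 = 3
  a_6 = -3·3 + -3·5 + 2·-4 = -32
  a_7 = -3·-32 + -3·3 + 2·5 = 97
  a_8 = -3·97 + -3·-32 + 2·3 = -189
  a_9 = -3·-189 + -3·97 + 2·-32 = 212
  a_10 = -3·212 + -3·-189 + 2·97 = 125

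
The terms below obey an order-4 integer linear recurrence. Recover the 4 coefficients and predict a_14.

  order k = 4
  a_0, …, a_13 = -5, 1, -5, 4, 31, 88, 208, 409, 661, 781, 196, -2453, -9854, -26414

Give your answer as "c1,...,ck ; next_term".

3,-2,-1,-2 ; -57473

  a_4 = 3·4 + -2·-5 + -1·1 + -2·-5 = 31
  a_5 = 3·31 + -2·4 + -1·-5 + -2·1 = 88
  a_6 = 3·88 + -2·31 + -1·4 + -2·-5 = 208
  a_7 = 3·208 + -2·88 + -1·31 + -2·4 = 409
  a_8 = 3·409 + -2·208 + -1·88 + -2·31 = 661
  a_9 = 3·661 + -2·409 + -1·208 + -2·88 = 781
  a_10 = 3·781 + -2·661 + -1·409 + -2·208 = 196
  a_11 = 3·196 + -2·781 + -1·661 + -2·409 = -2453
  a_12 = 3·-2453 + -2·196 + -1·781 + -2·661 = -9854
  a_13 = 3·-9854 + -2·-2453 + -1·196 + -2·781 = -26414
  a_14 = 3·-26414 + -2·-9854 + -1·-2453 + -2·196 = -57473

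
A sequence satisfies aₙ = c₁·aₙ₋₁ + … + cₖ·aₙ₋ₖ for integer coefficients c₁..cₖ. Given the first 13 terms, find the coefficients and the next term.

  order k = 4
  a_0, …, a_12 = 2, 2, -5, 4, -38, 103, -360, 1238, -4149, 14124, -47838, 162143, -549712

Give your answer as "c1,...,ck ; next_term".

-2,4,-3,-2 ; 1863262

  a_4 = -2·4 + 4·-5 + -3·2 + -2·2 = -38
  a_5 = -2·-38 + 4·4 + -3·-5 + -2·2 = 103
  a_6 = -2·103 + 4·-38 + -3·4 + -2·-5 = -360
  a_7 = -2·-360 + 4·103 + -3·-38 + -2·4 = 1238
  a_8 = -2·1238 + 4·-360 + -3·103 + -2·-38 = -4149
  a_9 = -2·-4149 + 4·1238 + -3·-360 + -2·103 = 14124
  a_10 = -2·14124 + 4·-4149 + -3·1238 + -2·-360 = -47838
  a_11 = -2·-47838 + 4·14124 + -3·-4149 + -2·1238 = 162143
  a_12 = -2·162143 + 4·-47838 + -3·14124 + -2·-4149 = -549712
  a_13 = -2·-549712 + 4·162143 + -3·-47838 + -2·14124 = 1863262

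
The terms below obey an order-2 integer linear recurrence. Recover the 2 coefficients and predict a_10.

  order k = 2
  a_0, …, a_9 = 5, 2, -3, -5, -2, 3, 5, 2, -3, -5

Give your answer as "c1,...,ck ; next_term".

  a_2 = 1·2 + -1·5 = -3
  a_3 = 1·-3 + -1·2 = -5
  a_4 = 1·-5 + -1·-3 = -2
  a_5 = 1·-2 + -1·-5 = 3
  a_6 = 1·3 + -1·-2 = 5
  a_7 = 1·5 + -1·3 = 2
  a_8 = 1·2 + -1·5 = -3
  a_9 = 1·-3 + -1·2 = -5
  a_10 = 1·-5 + -1·-3 = -2

1,-1 ; -2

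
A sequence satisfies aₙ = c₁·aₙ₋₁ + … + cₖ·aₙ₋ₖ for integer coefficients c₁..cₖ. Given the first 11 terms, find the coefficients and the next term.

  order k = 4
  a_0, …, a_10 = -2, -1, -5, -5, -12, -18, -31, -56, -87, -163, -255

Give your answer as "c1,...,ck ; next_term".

0,3,1,-2 ; -464

  a_4 = 0·-5 + 3·-5 + 1·-1 + -2·-2 = -12
  a_5 = 0·-12 + 3·-5 + 1·-5 + -2·-1 = -18
  a_6 = 0·-18 + 3·-12 + 1·-5 + -2·-5 = -31
  a_7 = 0·-31 + 3·-18 + 1·-12 + -2·-5 = -56
  a_8 = 0·-56 + 3·-31 + 1·-18 + -2·-12 = -87
  a_9 = 0·-87 + 3·-56 + 1·-31 + -2·-18 = -163
  a_10 = 0·-163 + 3·-87 + 1·-56 + -2·-31 = -255
  a_11 = 0·-255 + 3·-163 + 1·-87 + -2·-56 = -464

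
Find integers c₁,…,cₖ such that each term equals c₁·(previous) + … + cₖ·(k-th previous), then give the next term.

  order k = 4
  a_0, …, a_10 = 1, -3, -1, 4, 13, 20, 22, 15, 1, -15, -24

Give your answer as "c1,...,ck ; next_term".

  a_4 = 2·4 + -1·-1 + -1·-3 + 1·1 = 13
  a_5 = 2·13 + -1·4 + -1·-1 + 1·-3 = 20
  a_6 = 2·20 + -1·13 + -1·4 + 1·-1 = 22
  a_7 = 2·22 + -1·20 + -1·13 + 1·4 = 15
  a_8 = 2·15 + -1·22 + -1·20 + 1·13 = 1
  a_9 = 2·1 + -1·15 + -1·22 + 1·20 = -15
  a_10 = 2·-15 + -1·1 + -1·15 + 1·22 = -24
  a_11 = 2·-24 + -1·-15 + -1·1 + 1·15 = -19

2,-1,-1,1 ; -19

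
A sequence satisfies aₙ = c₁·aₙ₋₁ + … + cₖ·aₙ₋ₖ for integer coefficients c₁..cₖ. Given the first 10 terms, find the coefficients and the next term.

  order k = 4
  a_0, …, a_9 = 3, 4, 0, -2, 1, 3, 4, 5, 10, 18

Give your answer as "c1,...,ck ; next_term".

1,1,0,1 ; 32

  a_4 = 1·-2 + 1·0 + 0·4 + 1·3 = 1
  a_5 = 1·1 + 1·-2 + 0·0 + 1·4 = 3
  a_6 = 1·3 + 1·1 + 0·-2 + 1·0 = 4
  a_7 = 1·4 + 1·3 + 0·1 + 1·-2 = 5
  a_8 = 1·5 + 1·4 + 0·3 + 1·1 = 10
  a_9 = 1·10 + 1·5 + 0·4 + 1·3 = 18
  a_10 = 1·18 + 1·10 + 0·5 + 1·4 = 32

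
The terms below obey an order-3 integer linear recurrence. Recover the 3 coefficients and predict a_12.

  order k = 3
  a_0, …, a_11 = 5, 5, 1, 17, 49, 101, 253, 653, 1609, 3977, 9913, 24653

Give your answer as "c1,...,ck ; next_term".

2,0,3 ; 61237

  a_3 = 2·1 + 0·5 + 3·5 = 17
  a_4 = 2·17 + 0·1 + 3·5 = 49
  a_5 = 2·49 + 0·17 + 3·1 = 101
  a_6 = 2·101 + 0·49 + 3·17 = 253
  a_7 = 2·253 + 0·101 + 3·49 = 653
  a_8 = 2·653 + 0·253 + 3·101 = 1609
  a_9 = 2·1609 + 0·653 + 3·253 = 3977
  a_10 = 2·3977 + 0·1609 + 3·653 = 9913
  a_11 = 2·9913 + 0·3977 + 3·1609 = 24653
  a_12 = 2·24653 + 0·9913 + 3·3977 = 61237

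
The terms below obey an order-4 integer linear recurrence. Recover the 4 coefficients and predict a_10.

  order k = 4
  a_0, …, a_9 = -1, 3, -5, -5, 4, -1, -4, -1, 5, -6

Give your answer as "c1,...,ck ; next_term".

  a_4 = -1·-5 + 0·-5 + 0·3 + 1·-1 = 4
  a_5 = -1·4 + 0·-5 + 0·-5 + 1·3 = -1
  a_6 = -1·-1 + 0·4 + 0·-5 + 1·-5 = -4
  a_7 = -1·-4 + 0·-1 + 0·4 + 1·-5 = -1
  a_8 = -1·-1 + 0·-4 + 0·-1 + 1·4 = 5
  a_9 = -1·5 + 0·-1 + 0·-4 + 1·-1 = -6
  a_10 = -1·-6 + 0·5 + 0·-1 + 1·-4 = 2

-1,0,0,1 ; 2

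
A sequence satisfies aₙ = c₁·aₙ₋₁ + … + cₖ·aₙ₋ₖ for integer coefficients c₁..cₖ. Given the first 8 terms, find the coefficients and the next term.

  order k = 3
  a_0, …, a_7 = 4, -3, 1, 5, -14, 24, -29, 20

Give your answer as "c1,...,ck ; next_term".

-2,-1,1 ; 13

  a_3 = -2·1 + -1·-3 + 1·4 = 5
  a_4 = -2·5 + -1·1 + 1·-3 = -14
  a_5 = -2·-14 + -1·5 + 1·1 = 24
  a_6 = -2·24 + -1·-14 + 1·5 = -29
  a_7 = -2·-29 + -1·24 + 1·-14 = 20
  a_8 = -2·20 + -1·-29 + 1·24 = 13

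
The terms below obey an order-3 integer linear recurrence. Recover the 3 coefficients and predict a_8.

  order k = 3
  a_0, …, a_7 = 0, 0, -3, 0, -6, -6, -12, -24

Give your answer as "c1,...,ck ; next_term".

0,2,2 ; -36

  a_3 = 0·-3 + 2·0 + 2·0 = 0
  a_4 = 0·0 + 2·-3 + 2·0 = -6
  a_5 = 0·-6 + 2·0 + 2·-3 = -6
  a_6 = 0·-6 + 2·-6 + 2·0 = -12
  a_7 = 0·-12 + 2·-6 + 2·-6 = -24
  a_8 = 0·-24 + 2·-12 + 2·-6 = -36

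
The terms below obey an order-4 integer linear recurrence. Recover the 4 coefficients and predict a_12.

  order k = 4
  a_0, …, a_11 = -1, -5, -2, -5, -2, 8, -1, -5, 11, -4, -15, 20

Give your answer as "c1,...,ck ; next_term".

  a_4 = 0·-5 + -1·-2 + 1·-5 + -1·-1 = -2
  a_5 = 0·-2 + -1·-5 + 1·-2 + -1·-5 = 8
  a_6 = 0·8 + -1·-2 + 1·-5 + -1·-2 = -1
  a_7 = 0·-1 + -1·8 + 1·-2 + -1·-5 = -5
  a_8 = 0·-5 + -1·-1 + 1·8 + -1·-2 = 11
  a_9 = 0·11 + -1·-5 + 1·-1 + -1·8 = -4
  a_10 = 0·-4 + -1·11 + 1·-5 + -1·-1 = -15
  a_11 = 0·-15 + -1·-4 + 1·11 + -1·-5 = 20
  a_12 = 0·20 + -1·-15 + 1·-4 + -1·11 = 0

0,-1,1,-1 ; 0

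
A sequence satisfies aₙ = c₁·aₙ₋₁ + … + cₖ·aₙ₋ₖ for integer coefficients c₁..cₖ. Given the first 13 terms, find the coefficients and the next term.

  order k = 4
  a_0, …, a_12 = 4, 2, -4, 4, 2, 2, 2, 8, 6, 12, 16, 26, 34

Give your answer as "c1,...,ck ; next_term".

  a_4 = 0·4 + 1·-4 + 1·2 + 1·4 = 2
  a_5 = 0·2 + 1·4 + 1·-4 + 1·2 = 2
  a_6 = 0·2 + 1·2 + 1·4 + 1·-4 = 2
  a_7 = 0·2 + 1·2 + 1·2 + 1·4 = 8
  a_8 = 0·8 + 1·2 + 1·2 + 1·2 = 6
  a_9 = 0·6 + 1·8 + 1·2 + 1·2 = 12
  a_10 = 0·12 + 1·6 + 1·8 + 1·2 = 16
  a_11 = 0·16 + 1·12 + 1·6 + 1·8 = 26
  a_12 = 0·26 + 1·16 + 1·12 + 1·6 = 34
  a_13 = 0·34 + 1·26 + 1·16 + 1·12 = 54

0,1,1,1 ; 54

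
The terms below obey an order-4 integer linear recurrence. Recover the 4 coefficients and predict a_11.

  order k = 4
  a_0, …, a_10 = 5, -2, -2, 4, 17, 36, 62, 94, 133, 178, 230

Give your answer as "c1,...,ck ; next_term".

  a_4 = 2·4 + 0·-2 + -2·-2 + 1·5 = 17
  a_5 = 2·17 + 0·4 + -2·-2 + 1·-2 = 36
  a_6 = 2·36 + 0·17 + -2·4 + 1·-2 = 62
  a_7 = 2·62 + 0·36 + -2·17 + 1·4 = 94
  a_8 = 2·94 + 0·62 + -2·36 + 1·17 = 133
  a_9 = 2·133 + 0·94 + -2·62 + 1·36 = 178
  a_10 = 2·178 + 0·133 + -2·94 + 1·62 = 230
  a_11 = 2·230 + 0·178 + -2·133 + 1·94 = 288

2,0,-2,1 ; 288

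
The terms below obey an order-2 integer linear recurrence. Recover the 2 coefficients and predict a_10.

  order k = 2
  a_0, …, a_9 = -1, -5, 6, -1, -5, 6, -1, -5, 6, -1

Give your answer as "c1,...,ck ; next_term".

-1,-1 ; -5

  a_2 = -1·-5 + -1·-1 = 6
  a_3 = -1·6 + -1·-5 = -1
  a_4 = -1·-1 + -1·6 = -5
  a_5 = -1·-5 + -1·-1 = 6
  a_6 = -1·6 + -1·-5 = -1
  a_7 = -1·-1 + -1·6 = -5
  a_8 = -1·-5 + -1·-1 = 6
  a_9 = -1·6 + -1·-5 = -1
  a_10 = -1·-1 + -1·6 = -5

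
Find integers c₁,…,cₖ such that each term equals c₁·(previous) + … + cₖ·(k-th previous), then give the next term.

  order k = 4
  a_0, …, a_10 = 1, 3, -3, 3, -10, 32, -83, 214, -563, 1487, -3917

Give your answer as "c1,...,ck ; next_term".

  a_4 = -2·3 + 1·-3 + -1·3 + 2·1 = -10
  a_5 = -2·-10 + 1·3 + -1·-3 + 2·3 = 32
  a_6 = -2·32 + 1·-10 + -1·3 + 2·-3 = -83
  a_7 = -2·-83 + 1·32 + -1·-10 + 2·3 = 214
  a_8 = -2·214 + 1·-83 + -1·32 + 2·-10 = -563
  a_9 = -2·-563 + 1·214 + -1·-83 + 2·32 = 1487
  a_10 = -2·1487 + 1·-563 + -1·214 + 2·-83 = -3917
  a_11 = -2·-3917 + 1·1487 + -1·-563 + 2·214 = 10312

-2,1,-1,2 ; 10312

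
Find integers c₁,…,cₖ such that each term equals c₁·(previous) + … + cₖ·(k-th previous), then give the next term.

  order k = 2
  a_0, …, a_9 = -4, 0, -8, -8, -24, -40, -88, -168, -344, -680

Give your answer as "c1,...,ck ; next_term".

1,2 ; -1368

  a_2 = 1·0 + 2·-4 = -8
  a_3 = 1·-8 + 2·0 = -8
  a_4 = 1·-8 + 2·-8 = -24
  a_5 = 1·-24 + 2·-8 = -40
  a_6 = 1·-40 + 2·-24 = -88
  a_7 = 1·-88 + 2·-40 = -168
  a_8 = 1·-168 + 2·-88 = -344
  a_9 = 1·-344 + 2·-168 = -680
  a_10 = 1·-680 + 2·-344 = -1368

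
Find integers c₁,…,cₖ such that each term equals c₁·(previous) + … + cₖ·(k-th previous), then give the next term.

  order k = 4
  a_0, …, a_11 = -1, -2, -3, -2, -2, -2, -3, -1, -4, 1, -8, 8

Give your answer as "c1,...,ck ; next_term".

-1,1,0,1 ; -20

  a_4 = -1·-2 + 1·-3 + 0·-2 + 1·-1 = -2
  a_5 = -1·-2 + 1·-2 + 0·-3 + 1·-2 = -2
  a_6 = -1·-2 + 1·-2 + 0·-2 + 1·-3 = -3
  a_7 = -1·-3 + 1·-2 + 0·-2 + 1·-2 = -1
  a_8 = -1·-1 + 1·-3 + 0·-2 + 1·-2 = -4
  a_9 = -1·-4 + 1·-1 + 0·-3 + 1·-2 = 1
  a_10 = -1·1 + 1·-4 + 0·-1 + 1·-3 = -8
  a_11 = -1·-8 + 1·1 + 0·-4 + 1·-1 = 8
  a_12 = -1·8 + 1·-8 + 0·1 + 1·-4 = -20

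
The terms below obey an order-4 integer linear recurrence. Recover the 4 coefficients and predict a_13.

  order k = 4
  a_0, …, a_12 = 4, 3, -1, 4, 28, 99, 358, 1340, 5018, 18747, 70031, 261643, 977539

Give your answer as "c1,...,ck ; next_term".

3,2,2,3 ; 3652206

  a_4 = 3·4 + 2·-1 + 2·3 + 3·4 = 28
  a_5 = 3·28 + 2·4 + 2·-1 + 3·3 = 99
  a_6 = 3·99 + 2·28 + 2·4 + 3·-1 = 358
  a_7 = 3·358 + 2·99 + 2·28 + 3·4 = 1340
  a_8 = 3·1340 + 2·358 + 2·99 + 3·28 = 5018
  a_9 = 3·5018 + 2·1340 + 2·358 + 3·99 = 18747
  a_10 = 3·18747 + 2·5018 + 2·1340 + 3·358 = 70031
  a_11 = 3·70031 + 2·18747 + 2·5018 + 3·1340 = 261643
  a_12 = 3·261643 + 2·70031 + 2·18747 + 3·5018 = 977539
  a_13 = 3·977539 + 2·261643 + 2·70031 + 3·18747 = 3652206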